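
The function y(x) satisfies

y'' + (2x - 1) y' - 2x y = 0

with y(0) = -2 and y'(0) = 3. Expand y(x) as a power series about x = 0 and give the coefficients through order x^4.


Ansatz: y(x) = sum_{n>=0} a_n x^n, so y'(x) = sum_{n>=1} n a_n x^(n-1) and y''(x) = sum_{n>=2} n(n-1) a_n x^(n-2).
Substitute into P(x) y'' + Q(x) y' + R(x) y = 0 with P(x) = 1, Q(x) = 2x - 1, R(x) = -2x, and match powers of x.
Initial conditions: a_0 = -2, a_1 = 3.
Setting the coefficient of each power of x to zero and solving order by order (substituting the coefficients already found):
  x^0: 2 a_2 - a_1 = 0  ->  2 a_2 = a_1 = 3  ->  a_2 = 3/2
  x^1: 6 a_3 - 2 a_2 + 2 a_1 - 2 a_0 = 0  ->  6 a_3 = 2 a_2 - 2 a_1 + 2 a_0 = -7  ->  a_3 = -7/6
  x^2: 12 a_4 - 3 a_3 + 4 a_2 - 2 a_1 = 0  ->  12 a_4 = 3 a_3 - 4 a_2 + 2 a_1 = -7/2  ->  a_4 = -7/24
Truncated series: y(x) = -2 + 3 x + (3/2) x^2 - (7/6) x^3 - (7/24) x^4 + O(x^5).

a_0 = -2; a_1 = 3; a_2 = 3/2; a_3 = -7/6; a_4 = -7/24


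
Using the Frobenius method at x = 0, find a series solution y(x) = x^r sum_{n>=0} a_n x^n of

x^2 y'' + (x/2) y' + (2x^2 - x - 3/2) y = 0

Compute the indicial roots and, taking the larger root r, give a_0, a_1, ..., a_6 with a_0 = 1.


Write in Frobenius form y'' + (p(x)/x) y' + (q(x)/x^2) y = 0:
  p(x) = 1/2,  q(x) = 2x^2 - x - 3/2.
Indicial equation: r(r-1) + (1/2) r + (-3/2) = 0 -> roots r_1 = 3/2, r_2 = -1.
Take r = r_1 = 3/2. Let y(x) = x^r sum_{n>=0} a_n x^n with a_0 = 1.
Substitute y = x^r sum a_n x^n and match x^{r+n}. The recurrence is
  D(n) a_n - 1 a_{n-1} + 2 a_{n-2} = 0,  where D(n) = (r+n)(r+n-1) + (1/2)(r+n) + (-3/2).
  a_n = [1 a_{n-1} - 2 a_{n-2}] / D(n).
Since the indicial polynomial factors as (r - r_1)(r - r_2), D(n) = (r_1 + n - r_1)(r_1 + n - r_2) = n(n + 5/2).
Evaluating step by step (a_0 = 1):
  n = 1: D(1) = 1(1 + 5/2) = 7/2; numerator = 1(1) = 1; a_1 = (1)/(7/2) = 2/7
  n = 2: D(2) = 2(2 + 5/2) = 9; numerator = 1(2/7) - 2(1) = -12/7; a_2 = (-12/7)/(9) = -4/21
  n = 3: D(3) = 3(3 + 5/2) = 33/2; numerator = 1(-4/21) - 2(2/7) = -16/21; a_3 = (-16/21)/(33/2) = -32/693
  n = 4: D(4) = 4(4 + 5/2) = 26; numerator = 1(-32/693) - 2(-4/21) = 232/693; a_4 = (232/693)/(26) = 116/9009
  n = 5: D(5) = 5(5 + 5/2) = 75/2; numerator = 1(116/9009) - 2(-32/693) = 316/3003; a_5 = (316/3003)/(75/2) = 632/225225
  n = 6: D(6) = 6(6 + 5/2) = 51; numerator = 1(632/225225) - 2(116/9009) = -5168/225225; a_6 = (-5168/225225)/(51) = -304/675675

r = 3/2; a_0 = 1; a_1 = 2/7; a_2 = -4/21; a_3 = -32/693; a_4 = 116/9009; a_5 = 632/225225; a_6 = -304/675675


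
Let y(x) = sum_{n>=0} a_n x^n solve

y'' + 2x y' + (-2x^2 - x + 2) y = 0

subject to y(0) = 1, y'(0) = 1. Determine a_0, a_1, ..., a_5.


Ansatz: y(x) = sum_{n>=0} a_n x^n, so y'(x) = sum_{n>=1} n a_n x^(n-1) and y''(x) = sum_{n>=2} n(n-1) a_n x^(n-2).
Substitute into P(x) y'' + Q(x) y' + R(x) y = 0 with P(x) = 1, Q(x) = 2x, R(x) = -2x^2 - x + 2, and match powers of x.
Initial conditions: a_0 = 1, a_1 = 1.
Setting the coefficient of each power of x to zero and solving order by order (substituting the coefficients already found):
  x^0: 2 a_2 + 2 a_0 = 0  ->  2 a_2 = -2 a_0 = -2  ->  a_2 = -1
  x^1: 6 a_3 + 4 a_1 - a_0 = 0  ->  6 a_3 = -4 a_1 + a_0 = -3  ->  a_3 = -1/2
  x^2: 12 a_4 + 6 a_2 - a_1 - 2 a_0 = 0  ->  12 a_4 = -6 a_2 + a_1 + 2 a_0 = 9  ->  a_4 = 3/4
  x^3: 20 a_5 + 8 a_3 - a_2 - 2 a_1 = 0  ->  20 a_5 = -8 a_3 + a_2 + 2 a_1 = 5  ->  a_5 = 1/4
Truncated series: y(x) = 1 + x - x^2 - (1/2) x^3 + (3/4) x^4 + (1/4) x^5 + O(x^6).

a_0 = 1; a_1 = 1; a_2 = -1; a_3 = -1/2; a_4 = 3/4; a_5 = 1/4


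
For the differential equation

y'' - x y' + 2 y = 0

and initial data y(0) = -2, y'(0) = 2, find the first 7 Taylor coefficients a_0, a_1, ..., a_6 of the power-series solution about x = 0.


Ansatz: y(x) = sum_{n>=0} a_n x^n, so y'(x) = sum_{n>=1} n a_n x^(n-1) and y''(x) = sum_{n>=2} n(n-1) a_n x^(n-2).
Substitute into P(x) y'' + Q(x) y' + R(x) y = 0 with P(x) = 1, Q(x) = -x, R(x) = 2, and match powers of x.
Initial conditions: a_0 = -2, a_1 = 2.
Setting the coefficient of each power of x to zero and solving order by order (substituting the coefficients already found):
  x^0: 2 a_2 + 2 a_0 = 0  ->  2 a_2 = -2 a_0 = 4  ->  a_2 = 2
  x^1: 6 a_3 + a_1 = 0  ->  6 a_3 = -a_1 = -2  ->  a_3 = -1/3
  x^2: 12 a_4 = 0  ->  a_4 = 0
  x^3: 20 a_5 - a_3 = 0  ->  20 a_5 = a_3 = -1/3  ->  a_5 = -1/60
  x^4: 30 a_6 - 2 a_4 = 0  ->  30 a_6 = 2 a_4 = 0  ->  a_6 = 0
Truncated series: y(x) = -2 + 2 x + 2 x^2 - (1/3) x^3 - (1/60) x^5 + O(x^7).

a_0 = -2; a_1 = 2; a_2 = 2; a_3 = -1/3; a_4 = 0; a_5 = -1/60; a_6 = 0


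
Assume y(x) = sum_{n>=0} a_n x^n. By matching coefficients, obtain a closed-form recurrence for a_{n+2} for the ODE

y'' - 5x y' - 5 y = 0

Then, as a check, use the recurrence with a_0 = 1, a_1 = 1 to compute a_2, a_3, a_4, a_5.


Substitute y = sum_n a_n x^n.
y''(x) has coefficient (n+2)(n+1) a_{n+2} at x^n;
-5 x y'(x) has coefficient -5 n a_n at x^n (shift);
-5 y(x) has coefficient -5 a_n at x^n.
Matching x^n: (n+2)(n+1) a_{n+2} + (-5n - 5) a_n = 0.
Thus a_{n+2} = (5n + 5) / ((n+1)(n+2)) * a_n.

Check with a_0 = 1, a_1 = 1 (apply the recurrence for n = 0, 1, 2, 3): a_0 = 1, a_1 = 1, a_2 = 5/2, a_3 = 5/3, a_4 = 25/8, a_5 = 5/3.

a_(n+2) = (5n + 5) / ((n+1)(n+2)) * a_n; check: a_0 = 1, a_1 = 1, a_2 = 5/2, a_3 = 5/3, a_4 = 25/8, a_5 = 5/3


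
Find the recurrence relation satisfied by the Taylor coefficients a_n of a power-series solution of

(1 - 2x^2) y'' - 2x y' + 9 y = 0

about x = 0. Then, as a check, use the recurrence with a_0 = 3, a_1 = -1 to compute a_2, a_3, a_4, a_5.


Substitute y = sum_n a_n x^n.
(1 - 2 x^2) y'' contributes (n+2)(n+1) a_{n+2} - 2 n(n-1) a_n at x^n.
-2 x y'(x) contributes -2 n a_n at x^n.
9 y(x) contributes 9 a_n at x^n.
Matching x^n: (n+2)(n+1) a_{n+2} + (-2 n(n-1) - 2 n + 9) a_n = 0.
Thus a_{n+2} = (2 n(n-1) + 2 n - 9) / ((n+1)(n+2)) * a_n.

Check with a_0 = 3, a_1 = -1 (apply the recurrence for n = 0, 1, 2, 3): a_0 = 3, a_1 = -1, a_2 = -27/2, a_3 = 7/6, a_4 = 9/8, a_5 = 21/40.

a_(n+2) = (2 n(n-1) + 2 n - 9) / ((n+1)(n+2)) * a_n; check: a_0 = 3, a_1 = -1, a_2 = -27/2, a_3 = 7/6, a_4 = 9/8, a_5 = 21/40


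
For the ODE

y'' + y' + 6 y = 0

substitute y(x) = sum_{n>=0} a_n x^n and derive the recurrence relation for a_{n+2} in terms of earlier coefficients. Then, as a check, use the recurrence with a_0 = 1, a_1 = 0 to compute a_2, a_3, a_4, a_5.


Substitute y = sum_n a_n x^n.
y''(x) has coefficient (n+2)(n+1) a_{n+2} at x^n;
y'(x) has coefficient (n+1) a_{n+1} at x^n;
6 y(x) has coefficient 6 a_n at x^n.
Matching x^n: (n+2)(n+1) a_{n+2} + (n+1) a_{n+1} + 6 a_n = 0.
Thus a_{n+2} = [-(n+1) a_{n+1} - 6 a_n] / ((n+1)(n+2)).

Check with a_0 = 1, a_1 = 0 (apply the recurrence for n = 0, 1, 2, 3): a_0 = 1, a_1 = 0, a_2 = -3, a_3 = 1, a_4 = 5/4, a_5 = -11/20.

a_(n+2) = [-(n+1) a_(n+1) - 6 a_n] / ((n+1)(n+2)); check: a_0 = 1, a_1 = 0, a_2 = -3, a_3 = 1, a_4 = 5/4, a_5 = -11/20


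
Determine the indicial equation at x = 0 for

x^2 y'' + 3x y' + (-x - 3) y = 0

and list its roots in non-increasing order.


Divide by x^2 to reach normal form y'' + P_1(x) y' + P_2(x) y = 0 with P_1(x) = 3/x and P_2(x) = -1/x - 3/x^2.
x = 0 is a singular point because the y'-coefficient 3/x has a pole at x = 0 and the y-coefficient -1/x - 3/x^2 has a pole at x = 0.
It is a regular singular point because x P_1(x) = p(x) = 3 and x^2 P_2(x) = q(x) = -x - 3 are polynomials, hence analytic at x = 0.
p(0) = 3,  q(0) = -3.
Indicial equation: r(r-1) + p(0) r + q(0) = 0, i.e. r^2 + (p(0) - 1) r + q(0) = 0, i.e. r^2 + 2 r - 3 = 0.
Discriminant: (2)^2 - 4(-3) = 16, so r = (-2 ± 4)/2.
Solving: r_1 = 1, r_2 = -3.

indicial: r^2 + 2 r - 3 = 0; roots r_1 = 1, r_2 = -3


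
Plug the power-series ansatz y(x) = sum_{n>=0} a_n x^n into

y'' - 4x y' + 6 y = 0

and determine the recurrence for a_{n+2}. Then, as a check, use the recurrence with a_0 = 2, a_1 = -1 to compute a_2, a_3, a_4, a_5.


Substitute y = sum_n a_n x^n.
y''(x) has coefficient (n+2)(n+1) a_{n+2} at x^n;
-4 x y'(x) has coefficient -4 n a_n at x^n (shift);
6 y(x) has coefficient 6 a_n at x^n.
Matching x^n: (n+2)(n+1) a_{n+2} + (-4n + 6) a_n = 0.
Thus a_{n+2} = (4n - 6) / ((n+1)(n+2)) * a_n.

Check with a_0 = 2, a_1 = -1 (apply the recurrence for n = 0, 1, 2, 3): a_0 = 2, a_1 = -1, a_2 = -6, a_3 = 1/3, a_4 = -1, a_5 = 1/10.

a_(n+2) = (4n - 6) / ((n+1)(n+2)) * a_n; check: a_0 = 2, a_1 = -1, a_2 = -6, a_3 = 1/3, a_4 = -1, a_5 = 1/10


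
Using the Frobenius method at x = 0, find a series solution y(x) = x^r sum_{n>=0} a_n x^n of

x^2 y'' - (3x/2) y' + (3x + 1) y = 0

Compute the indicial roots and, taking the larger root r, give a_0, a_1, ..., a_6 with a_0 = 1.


Write in Frobenius form y'' + (p(x)/x) y' + (q(x)/x^2) y = 0:
  p(x) = -3/2,  q(x) = 3x + 1.
Indicial equation: r(r-1) + (-3/2) r + (1) = 0 -> roots r_1 = 2, r_2 = 1/2.
Take r = r_1 = 2. Let y(x) = x^r sum_{n>=0} a_n x^n with a_0 = 1.
Substitute y = x^r sum a_n x^n and match x^{r+n}. The recurrence is
  D(n) a_n + 3 a_{n-1} = 0,  where D(n) = (r+n)(r+n-1) + (-3/2)(r+n) + (1).
  a_n = -3 / D(n) * a_{n-1}.
Since the indicial polynomial factors as (r - r_1)(r - r_2), D(n) = (r_1 + n - r_1)(r_1 + n - r_2) = n(n + 3/2).
Evaluating step by step (a_0 = 1):
  n = 1: D(1) = 1(1 + 3/2) = 5/2; numerator = -3(1) = -3; a_1 = (-3)/(5/2) = -6/5
  n = 2: D(2) = 2(2 + 3/2) = 7; numerator = -3(-6/5) = 18/5; a_2 = (18/5)/(7) = 18/35
  n = 3: D(3) = 3(3 + 3/2) = 27/2; numerator = -3(18/35) = -54/35; a_3 = (-54/35)/(27/2) = -4/35
  n = 4: D(4) = 4(4 + 3/2) = 22; numerator = -3(-4/35) = 12/35; a_4 = (12/35)/(22) = 6/385
  n = 5: D(5) = 5(5 + 3/2) = 65/2; numerator = -3(6/385) = -18/385; a_5 = (-18/385)/(65/2) = -36/25025
  n = 6: D(6) = 6(6 + 3/2) = 45; numerator = -3(-36/25025) = 108/25025; a_6 = (108/25025)/(45) = 12/125125

r = 2; a_0 = 1; a_1 = -6/5; a_2 = 18/35; a_3 = -4/35; a_4 = 6/385; a_5 = -36/25025; a_6 = 12/125125


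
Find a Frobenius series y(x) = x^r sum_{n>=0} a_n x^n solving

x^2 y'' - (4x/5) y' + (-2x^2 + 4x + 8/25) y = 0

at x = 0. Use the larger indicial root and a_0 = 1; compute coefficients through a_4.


Write in Frobenius form y'' + (p(x)/x) y' + (q(x)/x^2) y = 0:
  p(x) = -4/5,  q(x) = -2x^2 + 4x + 8/25.
Indicial equation: r(r-1) + (-4/5) r + (8/25) = 0 -> roots r_1 = 8/5, r_2 = 1/5.
Take r = r_1 = 8/5. Let y(x) = x^r sum_{n>=0} a_n x^n with a_0 = 1.
Substitute y = x^r sum a_n x^n and match x^{r+n}. The recurrence is
  D(n) a_n + 4 a_{n-1} - 2 a_{n-2} = 0,  where D(n) = (r+n)(r+n-1) + (-4/5)(r+n) + (8/25).
  a_n = [-4 a_{n-1} + 2 a_{n-2}] / D(n).
Since the indicial polynomial factors as (r - r_1)(r - r_2), D(n) = (r_1 + n - r_1)(r_1 + n - r_2) = n(n + 7/5).
Evaluating step by step (a_0 = 1):
  n = 1: D(1) = 1(1 + 7/5) = 12/5; numerator = -4(1) = -4; a_1 = (-4)/(12/5) = -5/3
  n = 2: D(2) = 2(2 + 7/5) = 34/5; numerator = -4(-5/3) + 2(1) = 26/3; a_2 = (26/3)/(34/5) = 65/51
  n = 3: D(3) = 3(3 + 7/5) = 66/5; numerator = -4(65/51) + 2(-5/3) = -430/51; a_3 = (-430/51)/(66/5) = -1075/1683
  n = 4: D(4) = 4(4 + 7/5) = 108/5; numerator = -4(-1075/1683) + 2(65/51) = 8590/1683; a_4 = (8590/1683)/(108/5) = 21475/90882

r = 8/5; a_0 = 1; a_1 = -5/3; a_2 = 65/51; a_3 = -1075/1683; a_4 = 21475/90882


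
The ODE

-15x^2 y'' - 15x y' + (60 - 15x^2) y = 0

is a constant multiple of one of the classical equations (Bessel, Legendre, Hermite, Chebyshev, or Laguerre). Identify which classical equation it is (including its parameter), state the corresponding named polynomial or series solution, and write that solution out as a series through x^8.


All three coefficients share the factor -15; dividing through by -15 gives  x^2 y'' + x y' + (x^2 - 4) y = 0.
This matches the Bessel equation x^2 y'' + x y' + (x^2 - nu^2) y = 0 with nu^2 = 4, so nu = 2; the solution bounded at x = 0 is J_2(x).
Frobenius at x = 0: indicial roots ±nu; for r = nu the recurrence k(k + 2nu) c_k = -c_{k-2} gives the standard series J_nu(x) = sum_{k>=0} (-1)^k / (k! (k+nu)!) (x/2)^(2k+nu). Evaluate the first 4 terms:
  k = 0: (-1)^0 / (0! * 2! * 2^2) x^2 = 1/(1*2*4) x^2 = (1/8) x^2
  k = 1: (-1)^1 / (1! * 3! * 2^4) x^4 = -1/(1*6*16) x^4 = (-1/96) x^4
  k = 2: (-1)^2 / (2! * 4! * 2^6) x^6 = 1/(2*24*64) x^6 = (1/3072) x^6
  k = 3: (-1)^3 / (3! * 5! * 2^8) x^8 = -1/(6*120*256) x^8 = (-1/184320) x^8
Hence J_2(x) = -x^8/184320 + x^6/3072 - x^4/96 + x^2/8 + ....

J_2(x); series = -x^8/184320 + x^6/3072 - x^4/96 + x^2/8


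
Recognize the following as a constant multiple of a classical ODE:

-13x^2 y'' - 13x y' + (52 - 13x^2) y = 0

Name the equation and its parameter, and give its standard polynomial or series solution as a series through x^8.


All three coefficients share the factor -13; dividing through by -13 gives  x^2 y'' + x y' + (x^2 - 4) y = 0.
This matches the Bessel equation x^2 y'' + x y' + (x^2 - nu^2) y = 0 with nu^2 = 4, so nu = 2; the solution bounded at x = 0 is J_2(x).
Frobenius at x = 0: indicial roots ±nu; for r = nu the recurrence k(k + 2nu) c_k = -c_{k-2} gives the standard series J_nu(x) = sum_{k>=0} (-1)^k / (k! (k+nu)!) (x/2)^(2k+nu). Evaluate the first 4 terms:
  k = 0: (-1)^0 / (0! * 2! * 2^2) x^2 = 1/(1*2*4) x^2 = (1/8) x^2
  k = 1: (-1)^1 / (1! * 3! * 2^4) x^4 = -1/(1*6*16) x^4 = (-1/96) x^4
  k = 2: (-1)^2 / (2! * 4! * 2^6) x^6 = 1/(2*24*64) x^6 = (1/3072) x^6
  k = 3: (-1)^3 / (3! * 5! * 2^8) x^8 = -1/(6*120*256) x^8 = (-1/184320) x^8
Hence J_2(x) = -x^8/184320 + x^6/3072 - x^4/96 + x^2/8 + ....

J_2(x); series = -x^8/184320 + x^6/3072 - x^4/96 + x^2/8


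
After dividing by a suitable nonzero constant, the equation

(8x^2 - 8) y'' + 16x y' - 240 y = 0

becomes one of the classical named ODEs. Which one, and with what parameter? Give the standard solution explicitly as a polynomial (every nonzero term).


All three coefficients share the factor -8; dividing through by -8 gives  (1 - x^2) y'' - 2x y' + 30 y = 0.
This matches the Legendre equation (1 - x^2) y'' - 2x y' + n(n+1) y = 0 (note the -2x y' term) with n(n+1) = 30, so n = 5; the polynomial solution is P_5(x).
With y = sum_k a_k x^k, matching x^k gives (k+2)(k+1) a_{k+2} = [k(k+1) - n(n+1)] a_k = (k - 5)(k + 6) a_k. The right side vanishes at k = 5, so the series with the parity of 5 terminates at degree 5.
Standard normalization (P_n(1) = 1): leading coefficient (2n)!/(2^n (n!)^2) = 3628800/(32*14400) = 63/8, so a_5 = 63/8. Work downward with a_k = (k+1)(k+2) a_{k+2} / ((k - 5)(k + 6)):
  a_3 = (4)(5)(63/8) / ((3 - 5)(3 + 6)) = (315/2)/(-18) = -35/4
  a_1 = (2)(3)(-35/4) / ((1 - 5)(1 + 6)) = (-105/2)/(-28) = 15/8
Hence P_5(x) = 63 x^5/8 - 35 x^3/4 + 15 x/8.

P_5(x); series = 63 x^5/8 - 35 x^3/4 + 15 x/8


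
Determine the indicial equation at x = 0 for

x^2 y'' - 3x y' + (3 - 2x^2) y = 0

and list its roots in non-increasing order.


Divide by x^2 to reach normal form y'' + P_1(x) y' + P_2(x) y = 0 with P_1(x) = -3/x and P_2(x) = -2 + 3/x^2.
x = 0 is a singular point because the y'-coefficient -3/x has a pole at x = 0 and the y-coefficient -2 + 3/x^2 has a pole at x = 0.
It is a regular singular point because x P_1(x) = p(x) = -3 and x^2 P_2(x) = q(x) = 3 - 2x^2 are polynomials, hence analytic at x = 0.
p(0) = -3,  q(0) = 3.
Indicial equation: r(r-1) + p(0) r + q(0) = 0, i.e. r^2 + (p(0) - 1) r + q(0) = 0, i.e. r^2 - 4 r + 3 = 0.
Discriminant: (-4)^2 - 4(3) = 4, so r = (4 ± 2)/2.
Solving: r_1 = 3, r_2 = 1.

indicial: r^2 - 4 r + 3 = 0; roots r_1 = 3, r_2 = 1


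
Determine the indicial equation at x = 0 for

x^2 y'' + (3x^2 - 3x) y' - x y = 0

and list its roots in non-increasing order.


Divide by x^2 to reach normal form y'' + P_1(x) y' + P_2(x) y = 0 with P_1(x) = 3 - 3/x and P_2(x) = -1/x.
x = 0 is a singular point because the y'-coefficient 3 - 3/x has a pole at x = 0 and the y-coefficient -1/x has a pole at x = 0.
It is a regular singular point because x P_1(x) = p(x) = 3x - 3 and x^2 P_2(x) = q(x) = -x are polynomials, hence analytic at x = 0.
p(0) = -3,  q(0) = 0.
Indicial equation: r(r-1) + p(0) r + q(0) = 0, i.e. r^2 + (p(0) - 1) r + q(0) = 0, i.e. r^2 - 4 r = 0.
Discriminant: (-4)^2 - 4(0) = 16, so r = (4 ± 4)/2.
Solving: r_1 = 4, r_2 = 0.

indicial: r^2 - 4 r = 0; roots r_1 = 4, r_2 = 0


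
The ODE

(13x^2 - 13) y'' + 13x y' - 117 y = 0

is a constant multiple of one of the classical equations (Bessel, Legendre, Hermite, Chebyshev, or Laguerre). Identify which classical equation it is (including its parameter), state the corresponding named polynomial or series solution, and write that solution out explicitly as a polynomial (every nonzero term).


All three coefficients share the factor -13; dividing through by -13 gives  (1 - x^2) y'' - x y' + 9 y = 0.
This matches the Chebyshev equation (1 - x^2) y'' - x y' + n^2 y = 0 (note the -x y' term, not -2x y') with n^2 = 9, so n = 3; the polynomial solution is T_3(x).
With y = sum_k a_k x^k, matching x^k gives (k+2)(k+1) a_{k+2} = (k^2 - n^2) a_k = (k - 3)(k + 3) a_k. The right side vanishes at k = 3, so the series with the parity of 3 terminates at degree 3.
Standard normalization: leading coefficient of T_n is 2^(n-1), so a_3 = 2^2 = 4. Work downward with a_k = (k+1)(k+2) a_{k+2} / ((k - 3)(k + 3)):
  a_1 = (2)(3)(4) / ((1 - 3)(1 + 3)) = 24/(-8) = -3
Hence T_3(x) = 4 x^3 - 3 x.

T_3(x); series = 4 x^3 - 3 x


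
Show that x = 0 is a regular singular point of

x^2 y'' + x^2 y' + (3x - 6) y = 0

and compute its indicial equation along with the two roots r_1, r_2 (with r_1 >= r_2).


Divide by x^2 to reach normal form y'' + P_1(x) y' + P_2(x) y = 0 with P_1(x) = 1 and P_2(x) = 3/x - 6/x^2.
x = 0 is a singular point because the y-coefficient 3/x - 6/x^2 has a pole at x = 0.
It is a regular singular point because x P_1(x) = p(x) = x and x^2 P_2(x) = q(x) = 3x - 6 are polynomials, hence analytic at x = 0.
p(0) = 0,  q(0) = -6.
Indicial equation: r(r-1) + p(0) r + q(0) = 0, i.e. r^2 + (p(0) - 1) r + q(0) = 0, i.e. r^2 - 1 r - 6 = 0.
Discriminant: (-1)^2 - 4(-6) = 25, so r = (1 ± 5)/2.
Solving: r_1 = 3, r_2 = -2.

indicial: r^2 - 1 r - 6 = 0; roots r_1 = 3, r_2 = -2


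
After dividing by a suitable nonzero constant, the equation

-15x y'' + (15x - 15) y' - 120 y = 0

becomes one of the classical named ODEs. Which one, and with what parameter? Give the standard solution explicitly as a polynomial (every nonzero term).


All three coefficients share the factor -15; dividing through by -15 gives  x y'' + (1 - x) y' + 8 y = 0.
This matches the Laguerre equation x y'' + (1 - x) y' + n y = 0 with n = 8; the polynomial solution is L_8(x).
With y = sum_k a_k x^k, matching x^k gives (k+1)k a_{k+1} + (k+1) a_{k+1} - k a_k + n a_k = 0, i.e. (k+1)^2 a_{k+1} = (k - n) a_k = (k - 8) a_k. The right side vanishes at k = 8, so the series terminates at degree 8.
Standard normalization L_n(0) = 1 gives a_0 = 1. Work upward with a_{k+1} = (k - 8) a_k / (k+1)^2:
  a_1 = (0 - 8)(1) / 1^2 = -8/1 = -8
  a_2 = (1 - 8)(-8) / 2^2 = 56/4 = 14
  a_3 = (2 - 8)(14) / 3^2 = -84/9 = -28/3
  a_4 = (3 - 8)(-28/3) / 4^2 = (140/3)/16 = 35/12
  a_5 = (4 - 8)(35/12) / 5^2 = (-35/3)/25 = -7/15
  a_6 = (5 - 8)(-7/15) / 6^2 = (7/5)/36 = 7/180
  a_7 = (6 - 8)(7/180) / 7^2 = (-7/90)/49 = -1/630
  a_8 = (7 - 8)(-1/630) / 8^2 = (1/630)/64 = 1/40320
Hence L_8(x) = x^8/40320 - x^7/630 + 7 x^6/180 - 7 x^5/15 + 35 x^4/12 - 28 x^3/3 + 14 x^2 - 8 x + 1.

L_8(x); series = x^8/40320 - x^7/630 + 7 x^6/180 - 7 x^5/15 + 35 x^4/12 - 28 x^3/3 + 14 x^2 - 8 x + 1


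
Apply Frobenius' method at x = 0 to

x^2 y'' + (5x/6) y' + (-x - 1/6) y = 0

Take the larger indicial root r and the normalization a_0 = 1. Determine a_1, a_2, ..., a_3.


Write in Frobenius form y'' + (p(x)/x) y' + (q(x)/x^2) y = 0:
  p(x) = 5/6,  q(x) = -x - 1/6.
Indicial equation: r(r-1) + (5/6) r + (-1/6) = 0 -> roots r_1 = 1/2, r_2 = -1/3.
Take r = r_1 = 1/2. Let y(x) = x^r sum_{n>=0} a_n x^n with a_0 = 1.
Substitute y = x^r sum a_n x^n and match x^{r+n}. The recurrence is
  D(n) a_n - 1 a_{n-1} = 0,  where D(n) = (r+n)(r+n-1) + (5/6)(r+n) + (-1/6).
  a_n = 1 / D(n) * a_{n-1}.
Since the indicial polynomial factors as (r - r_1)(r - r_2), D(n) = (r_1 + n - r_1)(r_1 + n - r_2) = n(n + 5/6).
Evaluating step by step (a_0 = 1):
  n = 1: D(1) = 1(1 + 5/6) = 11/6; numerator = 1(1) = 1; a_1 = (1)/(11/6) = 6/11
  n = 2: D(2) = 2(2 + 5/6) = 17/3; numerator = 1(6/11) = 6/11; a_2 = (6/11)/(17/3) = 18/187
  n = 3: D(3) = 3(3 + 5/6) = 23/2; numerator = 1(18/187) = 18/187; a_3 = (18/187)/(23/2) = 36/4301

r = 1/2; a_0 = 1; a_1 = 6/11; a_2 = 18/187; a_3 = 36/4301


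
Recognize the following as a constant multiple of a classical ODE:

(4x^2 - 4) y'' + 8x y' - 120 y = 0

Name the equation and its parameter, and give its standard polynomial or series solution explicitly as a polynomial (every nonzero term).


All three coefficients share the factor -4; dividing through by -4 gives  (1 - x^2) y'' - 2x y' + 30 y = 0.
This matches the Legendre equation (1 - x^2) y'' - 2x y' + n(n+1) y = 0 (note the -2x y' term) with n(n+1) = 30, so n = 5; the polynomial solution is P_5(x).
With y = sum_k a_k x^k, matching x^k gives (k+2)(k+1) a_{k+2} = [k(k+1) - n(n+1)] a_k = (k - 5)(k + 6) a_k. The right side vanishes at k = 5, so the series with the parity of 5 terminates at degree 5.
Standard normalization (P_n(1) = 1): leading coefficient (2n)!/(2^n (n!)^2) = 3628800/(32*14400) = 63/8, so a_5 = 63/8. Work downward with a_k = (k+1)(k+2) a_{k+2} / ((k - 5)(k + 6)):
  a_3 = (4)(5)(63/8) / ((3 - 5)(3 + 6)) = (315/2)/(-18) = -35/4
  a_1 = (2)(3)(-35/4) / ((1 - 5)(1 + 6)) = (-105/2)/(-28) = 15/8
Hence P_5(x) = 63 x^5/8 - 35 x^3/4 + 15 x/8.

P_5(x); series = 63 x^5/8 - 35 x^3/4 + 15 x/8


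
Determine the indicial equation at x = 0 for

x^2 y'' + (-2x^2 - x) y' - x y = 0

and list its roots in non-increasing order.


Divide by x^2 to reach normal form y'' + P_1(x) y' + P_2(x) y = 0 with P_1(x) = -2 - 1/x and P_2(x) = -1/x.
x = 0 is a singular point because the y'-coefficient -2 - 1/x has a pole at x = 0 and the y-coefficient -1/x has a pole at x = 0.
It is a regular singular point because x P_1(x) = p(x) = -2x - 1 and x^2 P_2(x) = q(x) = -x are polynomials, hence analytic at x = 0.
p(0) = -1,  q(0) = 0.
Indicial equation: r(r-1) + p(0) r + q(0) = 0, i.e. r^2 + (p(0) - 1) r + q(0) = 0, i.e. r^2 - 2 r = 0.
Discriminant: (-2)^2 - 4(0) = 4, so r = (2 ± 2)/2.
Solving: r_1 = 2, r_2 = 0.

indicial: r^2 - 2 r = 0; roots r_1 = 2, r_2 = 0


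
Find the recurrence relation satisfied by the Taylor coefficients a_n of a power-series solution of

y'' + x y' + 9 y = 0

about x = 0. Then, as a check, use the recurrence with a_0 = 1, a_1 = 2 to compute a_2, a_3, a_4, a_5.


Substitute y = sum_n a_n x^n.
y''(x) has coefficient (n+2)(n+1) a_{n+2} at x^n;
x y'(x) has coefficient n a_n at x^n (shift);
9 y(x) has coefficient 9 a_n at x^n.
Matching x^n: (n+2)(n+1) a_{n+2} + (n + 9) a_n = 0.
Thus a_{n+2} = (-n - 9) / ((n+1)(n+2)) * a_n.

Check with a_0 = 1, a_1 = 2 (apply the recurrence for n = 0, 1, 2, 3): a_0 = 1, a_1 = 2, a_2 = -9/2, a_3 = -10/3, a_4 = 33/8, a_5 = 2.

a_(n+2) = (-n - 9) / ((n+1)(n+2)) * a_n; check: a_0 = 1, a_1 = 2, a_2 = -9/2, a_3 = -10/3, a_4 = 33/8, a_5 = 2


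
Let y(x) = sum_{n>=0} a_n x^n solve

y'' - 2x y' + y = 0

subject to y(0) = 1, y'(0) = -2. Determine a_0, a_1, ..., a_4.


Ansatz: y(x) = sum_{n>=0} a_n x^n, so y'(x) = sum_{n>=1} n a_n x^(n-1) and y''(x) = sum_{n>=2} n(n-1) a_n x^(n-2).
Substitute into P(x) y'' + Q(x) y' + R(x) y = 0 with P(x) = 1, Q(x) = -2x, R(x) = 1, and match powers of x.
Initial conditions: a_0 = 1, a_1 = -2.
Setting the coefficient of each power of x to zero and solving order by order (substituting the coefficients already found):
  x^0: 2 a_2 + a_0 = 0  ->  2 a_2 = -a_0 = -1  ->  a_2 = -1/2
  x^1: 6 a_3 - a_1 = 0  ->  6 a_3 = a_1 = -2  ->  a_3 = -1/3
  x^2: 12 a_4 - 3 a_2 = 0  ->  12 a_4 = 3 a_2 = -3/2  ->  a_4 = -1/8
Truncated series: y(x) = 1 - 2 x - (1/2) x^2 - (1/3) x^3 - (1/8) x^4 + O(x^5).

a_0 = 1; a_1 = -2; a_2 = -1/2; a_3 = -1/3; a_4 = -1/8


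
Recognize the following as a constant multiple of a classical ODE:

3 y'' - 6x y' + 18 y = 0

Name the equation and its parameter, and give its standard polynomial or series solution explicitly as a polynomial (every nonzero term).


All three coefficients share the factor 3; dividing through by 3 gives  y'' - 2x y' + 6 y = 0.
This matches the Hermite equation y'' - 2x y' + 2n y = 0 with 2n = 6, so n = 3; the polynomial solution is H_3(x).
With y = sum_k a_k x^k, matching x^k gives (k+2)(k+1) a_{k+2} = 2(k - n) a_k = 2(k - 3) a_k. The right side vanishes at k = 3, so the series with the parity of 3 terminates at degree 3.
Standard normalization: leading coefficient of H_n is 2^n, so a_3 = 2^3 = 8. Work downward with a_k = (k+1)(k+2) a_{k+2} / (2(k - n)):
  a_1 = (2)(3)(8) / (2(1 - 3)) = 48/(-4) = -12
Hence H_3(x) = 8 x^3 - 12 x.

H_3(x); series = 8 x^3 - 12 x


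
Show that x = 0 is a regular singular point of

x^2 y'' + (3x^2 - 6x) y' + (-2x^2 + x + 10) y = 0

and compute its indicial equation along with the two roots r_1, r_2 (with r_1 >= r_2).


Divide by x^2 to reach normal form y'' + P_1(x) y' + P_2(x) y = 0 with P_1(x) = 3 - 6/x and P_2(x) = -2 + 1/x + 10/x^2.
x = 0 is a singular point because the y'-coefficient 3 - 6/x has a pole at x = 0 and the y-coefficient -2 + 1/x + 10/x^2 has a pole at x = 0.
It is a regular singular point because x P_1(x) = p(x) = 3x - 6 and x^2 P_2(x) = q(x) = -2x^2 + x + 10 are polynomials, hence analytic at x = 0.
p(0) = -6,  q(0) = 10.
Indicial equation: r(r-1) + p(0) r + q(0) = 0, i.e. r^2 + (p(0) - 1) r + q(0) = 0, i.e. r^2 - 7 r + 10 = 0.
Discriminant: (-7)^2 - 4(10) = 9, so r = (7 ± 3)/2.
Solving: r_1 = 5, r_2 = 2.

indicial: r^2 - 7 r + 10 = 0; roots r_1 = 5, r_2 = 2


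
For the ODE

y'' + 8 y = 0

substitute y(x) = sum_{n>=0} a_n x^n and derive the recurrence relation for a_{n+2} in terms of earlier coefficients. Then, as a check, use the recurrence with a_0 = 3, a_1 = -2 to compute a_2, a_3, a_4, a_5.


Substitute y = sum_n a_n x^n into y'' + (const) y = 0.
y''(x) = sum_{n>=0} (n+2)(n+1) a_{n+2} x^n.
The ODE becomes sum_n [(n+2)(n+1) a_{n+2} + 8 a_n] x^n = 0.
Setting each coefficient to zero gives the recurrence:
  (n+2)(n+1) a_{n+2} + 8 a_n = 0,
  a_{n+2} = -8 / ((n+1)(n+2)) a_n.

Check with a_0 = 3, a_1 = -2 (apply the recurrence for n = 0, 1, 2, 3): a_0 = 3, a_1 = -2, a_2 = -12, a_3 = 8/3, a_4 = 8, a_5 = -16/15.

a_{n+2} = -8/((n+1)(n+2)) * a_n; check: a_0 = 3, a_1 = -2, a_2 = -12, a_3 = 8/3, a_4 = 8, a_5 = -16/15


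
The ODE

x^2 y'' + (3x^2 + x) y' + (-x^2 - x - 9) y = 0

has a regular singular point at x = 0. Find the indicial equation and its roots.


Divide by x^2 to reach normal form y'' + P_1(x) y' + P_2(x) y = 0 with P_1(x) = 3 + 1/x and P_2(x) = -1 - 1/x - 9/x^2.
x = 0 is a singular point because the y'-coefficient 3 + 1/x has a pole at x = 0 and the y-coefficient -1 - 1/x - 9/x^2 has a pole at x = 0.
It is a regular singular point because x P_1(x) = p(x) = 3x + 1 and x^2 P_2(x) = q(x) = -x^2 - x - 9 are polynomials, hence analytic at x = 0.
p(0) = 1,  q(0) = -9.
Indicial equation: r(r-1) + p(0) r + q(0) = 0, i.e. r^2 + (p(0) - 1) r + q(0) = 0, i.e. r^2 - 9 = 0.
Discriminant: (0)^2 - 4(-9) = 36, so r = (0 ± 6)/2.
Solving: r_1 = 3, r_2 = -3.

indicial: r^2 - 9 = 0; roots r_1 = 3, r_2 = -3


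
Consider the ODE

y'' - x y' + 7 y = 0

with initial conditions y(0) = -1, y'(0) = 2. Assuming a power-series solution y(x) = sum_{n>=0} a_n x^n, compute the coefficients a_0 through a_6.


Ansatz: y(x) = sum_{n>=0} a_n x^n, so y'(x) = sum_{n>=1} n a_n x^(n-1) and y''(x) = sum_{n>=2} n(n-1) a_n x^(n-2).
Substitute into P(x) y'' + Q(x) y' + R(x) y = 0 with P(x) = 1, Q(x) = -x, R(x) = 7, and match powers of x.
Initial conditions: a_0 = -1, a_1 = 2.
Setting the coefficient of each power of x to zero and solving order by order (substituting the coefficients already found):
  x^0: 2 a_2 + 7 a_0 = 0  ->  2 a_2 = -7 a_0 = 7  ->  a_2 = 7/2
  x^1: 6 a_3 + 6 a_1 = 0  ->  6 a_3 = -6 a_1 = -12  ->  a_3 = -2
  x^2: 12 a_4 + 5 a_2 = 0  ->  12 a_4 = -5 a_2 = -35/2  ->  a_4 = -35/24
  x^3: 20 a_5 + 4 a_3 = 0  ->  20 a_5 = -4 a_3 = 8  ->  a_5 = 2/5
  x^4: 30 a_6 + 3 a_4 = 0  ->  30 a_6 = -3 a_4 = 35/8  ->  a_6 = 7/48
Truncated series: y(x) = -1 + 2 x + (7/2) x^2 - 2 x^3 - (35/24) x^4 + (2/5) x^5 + (7/48) x^6 + O(x^7).

a_0 = -1; a_1 = 2; a_2 = 7/2; a_3 = -2; a_4 = -35/24; a_5 = 2/5; a_6 = 7/48


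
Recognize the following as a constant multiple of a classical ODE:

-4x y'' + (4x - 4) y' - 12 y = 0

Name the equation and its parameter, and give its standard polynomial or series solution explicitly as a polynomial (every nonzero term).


All three coefficients share the factor -4; dividing through by -4 gives  x y'' + (1 - x) y' + 3 y = 0.
This matches the Laguerre equation x y'' + (1 - x) y' + n y = 0 with n = 3; the polynomial solution is L_3(x).
With y = sum_k a_k x^k, matching x^k gives (k+1)k a_{k+1} + (k+1) a_{k+1} - k a_k + n a_k = 0, i.e. (k+1)^2 a_{k+1} = (k - n) a_k = (k - 3) a_k. The right side vanishes at k = 3, so the series terminates at degree 3.
Standard normalization L_n(0) = 1 gives a_0 = 1. Work upward with a_{k+1} = (k - 3) a_k / (k+1)^2:
  a_1 = (0 - 3)(1) / 1^2 = -3/1 = -3
  a_2 = (1 - 3)(-3) / 2^2 = 6/4 = 3/2
  a_3 = (2 - 3)(3/2) / 3^2 = (-3/2)/9 = -1/6
Hence L_3(x) = -x^3/6 + 3 x^2/2 - 3 x + 1.

L_3(x); series = -x^3/6 + 3 x^2/2 - 3 x + 1


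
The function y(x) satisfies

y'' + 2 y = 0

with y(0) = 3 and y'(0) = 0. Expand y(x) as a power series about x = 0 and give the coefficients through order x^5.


Ansatz: y(x) = sum_{n>=0} a_n x^n, so y'(x) = sum_{n>=1} n a_n x^(n-1) and y''(x) = sum_{n>=2} n(n-1) a_n x^(n-2).
Substitute into P(x) y'' + Q(x) y' + R(x) y = 0 with P(x) = 1, Q(x) = 0, R(x) = 2, and match powers of x.
Initial conditions: a_0 = 3, a_1 = 0.
Setting the coefficient of each power of x to zero and solving order by order (substituting the coefficients already found):
  x^0: 2 a_2 + 2 a_0 = 0  ->  2 a_2 = -2 a_0 = -6  ->  a_2 = -3
  x^1: 6 a_3 + 2 a_1 = 0  ->  6 a_3 = -2 a_1 = 0  ->  a_3 = 0
  x^2: 12 a_4 + 2 a_2 = 0  ->  12 a_4 = -2 a_2 = 6  ->  a_4 = 1/2
  x^3: 20 a_5 + 2 a_3 = 0  ->  20 a_5 = -2 a_3 = 0  ->  a_5 = 0
Truncated series: y(x) = 3 - 3 x^2 + (1/2) x^4 + O(x^6).

a_0 = 3; a_1 = 0; a_2 = -3; a_3 = 0; a_4 = 1/2; a_5 = 0


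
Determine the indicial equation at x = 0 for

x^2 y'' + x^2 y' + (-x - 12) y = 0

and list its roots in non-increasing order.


Divide by x^2 to reach normal form y'' + P_1(x) y' + P_2(x) y = 0 with P_1(x) = 1 and P_2(x) = -1/x - 12/x^2.
x = 0 is a singular point because the y-coefficient -1/x - 12/x^2 has a pole at x = 0.
It is a regular singular point because x P_1(x) = p(x) = x and x^2 P_2(x) = q(x) = -x - 12 are polynomials, hence analytic at x = 0.
p(0) = 0,  q(0) = -12.
Indicial equation: r(r-1) + p(0) r + q(0) = 0, i.e. r^2 + (p(0) - 1) r + q(0) = 0, i.e. r^2 - 1 r - 12 = 0.
Discriminant: (-1)^2 - 4(-12) = 49, so r = (1 ± 7)/2.
Solving: r_1 = 4, r_2 = -3.

indicial: r^2 - 1 r - 12 = 0; roots r_1 = 4, r_2 = -3


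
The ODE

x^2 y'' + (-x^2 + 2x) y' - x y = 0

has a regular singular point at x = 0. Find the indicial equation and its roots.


Divide by x^2 to reach normal form y'' + P_1(x) y' + P_2(x) y = 0 with P_1(x) = -1 + 2/x and P_2(x) = -1/x.
x = 0 is a singular point because the y'-coefficient -1 + 2/x has a pole at x = 0 and the y-coefficient -1/x has a pole at x = 0.
It is a regular singular point because x P_1(x) = p(x) = 2 - x and x^2 P_2(x) = q(x) = -x are polynomials, hence analytic at x = 0.
p(0) = 2,  q(0) = 0.
Indicial equation: r(r-1) + p(0) r + q(0) = 0, i.e. r^2 + (p(0) - 1) r + q(0) = 0, i.e. r^2 + 1 r = 0.
Discriminant: (1)^2 - 4(0) = 1, so r = (-1 ± 1)/2.
Solving: r_1 = 0, r_2 = -1.

indicial: r^2 + 1 r = 0; roots r_1 = 0, r_2 = -1


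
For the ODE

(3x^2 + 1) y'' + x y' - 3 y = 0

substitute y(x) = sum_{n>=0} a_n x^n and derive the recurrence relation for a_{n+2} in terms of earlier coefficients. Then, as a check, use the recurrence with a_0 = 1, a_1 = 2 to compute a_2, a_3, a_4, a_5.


Substitute y = sum_n a_n x^n.
(1 + 3 x^2) y'' contributes (n+2)(n+1) a_{n+2} + 3 n(n-1) a_n at x^n.
x y'(x) contributes n a_n at x^n.
-3 y(x) contributes -3 a_n at x^n.
Matching x^n: (n+2)(n+1) a_{n+2} + (3 n(n-1) + n - 3) a_n = 0.
Thus a_{n+2} = (-3 n(n-1) - n + 3) / ((n+1)(n+2)) * a_n.

Check with a_0 = 1, a_1 = 2 (apply the recurrence for n = 0, 1, 2, 3): a_0 = 1, a_1 = 2, a_2 = 3/2, a_3 = 2/3, a_4 = -5/8, a_5 = -3/5.

a_(n+2) = (-3 n(n-1) - n + 3) / ((n+1)(n+2)) * a_n; check: a_0 = 1, a_1 = 2, a_2 = 3/2, a_3 = 2/3, a_4 = -5/8, a_5 = -3/5


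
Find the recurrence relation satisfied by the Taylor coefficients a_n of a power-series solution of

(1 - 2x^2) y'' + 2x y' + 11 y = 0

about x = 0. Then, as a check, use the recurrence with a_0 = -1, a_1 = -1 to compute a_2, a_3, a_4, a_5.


Substitute y = sum_n a_n x^n.
(1 - 2 x^2) y'' contributes (n+2)(n+1) a_{n+2} - 2 n(n-1) a_n at x^n.
2 x y'(x) contributes 2 n a_n at x^n.
11 y(x) contributes 11 a_n at x^n.
Matching x^n: (n+2)(n+1) a_{n+2} + (-2 n(n-1) + 2 n + 11) a_n = 0.
Thus a_{n+2} = (2 n(n-1) - 2 n - 11) / ((n+1)(n+2)) * a_n.

Check with a_0 = -1, a_1 = -1 (apply the recurrence for n = 0, 1, 2, 3): a_0 = -1, a_1 = -1, a_2 = 11/2, a_3 = 13/6, a_4 = -121/24, a_5 = -13/24.

a_(n+2) = (2 n(n-1) - 2 n - 11) / ((n+1)(n+2)) * a_n; check: a_0 = -1, a_1 = -1, a_2 = 11/2, a_3 = 13/6, a_4 = -121/24, a_5 = -13/24


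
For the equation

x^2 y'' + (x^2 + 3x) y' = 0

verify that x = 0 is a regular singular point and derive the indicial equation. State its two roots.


Divide by x^2 to reach normal form y'' + P_1(x) y' + P_2(x) y = 0 with P_1(x) = 1 + 3/x and P_2(x) = 0.
x = 0 is a singular point because the y'-coefficient 1 + 3/x has a pole at x = 0.
It is a regular singular point because x P_1(x) = p(x) = x + 3 and x^2 P_2(x) = q(x) = 0 are polynomials, hence analytic at x = 0.
p(0) = 3,  q(0) = 0.
Indicial equation: r(r-1) + p(0) r + q(0) = 0, i.e. r^2 + (p(0) - 1) r + q(0) = 0, i.e. r^2 + 2 r = 0.
Discriminant: (2)^2 - 4(0) = 4, so r = (-2 ± 2)/2.
Solving: r_1 = 0, r_2 = -2.

indicial: r^2 + 2 r = 0; roots r_1 = 0, r_2 = -2


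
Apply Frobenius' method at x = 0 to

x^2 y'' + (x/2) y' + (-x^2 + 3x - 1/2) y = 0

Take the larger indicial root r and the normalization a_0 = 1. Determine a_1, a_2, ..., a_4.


Write in Frobenius form y'' + (p(x)/x) y' + (q(x)/x^2) y = 0:
  p(x) = 1/2,  q(x) = -x^2 + 3x - 1/2.
Indicial equation: r(r-1) + (1/2) r + (-1/2) = 0 -> roots r_1 = 1, r_2 = -1/2.
Take r = r_1 = 1. Let y(x) = x^r sum_{n>=0} a_n x^n with a_0 = 1.
Substitute y = x^r sum a_n x^n and match x^{r+n}. The recurrence is
  D(n) a_n + 3 a_{n-1} - 1 a_{n-2} = 0,  where D(n) = (r+n)(r+n-1) + (1/2)(r+n) + (-1/2).
  a_n = [-3 a_{n-1} + 1 a_{n-2}] / D(n).
Since the indicial polynomial factors as (r - r_1)(r - r_2), D(n) = (r_1 + n - r_1)(r_1 + n - r_2) = n(n + 3/2).
Evaluating step by step (a_0 = 1):
  n = 1: D(1) = 1(1 + 3/2) = 5/2; numerator = -3(1) = -3; a_1 = (-3)/(5/2) = -6/5
  n = 2: D(2) = 2(2 + 3/2) = 7; numerator = -3(-6/5) + 1(1) = 23/5; a_2 = (23/5)/(7) = 23/35
  n = 3: D(3) = 3(3 + 3/2) = 27/2; numerator = -3(23/35) + 1(-6/5) = -111/35; a_3 = (-111/35)/(27/2) = -74/315
  n = 4: D(4) = 4(4 + 3/2) = 22; numerator = -3(-74/315) + 1(23/35) = 143/105; a_4 = (143/105)/(22) = 13/210

r = 1; a_0 = 1; a_1 = -6/5; a_2 = 23/35; a_3 = -74/315; a_4 = 13/210


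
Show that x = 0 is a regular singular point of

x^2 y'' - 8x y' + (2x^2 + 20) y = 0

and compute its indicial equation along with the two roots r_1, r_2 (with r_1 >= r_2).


Divide by x^2 to reach normal form y'' + P_1(x) y' + P_2(x) y = 0 with P_1(x) = -8/x and P_2(x) = 2 + 20/x^2.
x = 0 is a singular point because the y'-coefficient -8/x has a pole at x = 0 and the y-coefficient 2 + 20/x^2 has a pole at x = 0.
It is a regular singular point because x P_1(x) = p(x) = -8 and x^2 P_2(x) = q(x) = 2x^2 + 20 are polynomials, hence analytic at x = 0.
p(0) = -8,  q(0) = 20.
Indicial equation: r(r-1) + p(0) r + q(0) = 0, i.e. r^2 + (p(0) - 1) r + q(0) = 0, i.e. r^2 - 9 r + 20 = 0.
Discriminant: (-9)^2 - 4(20) = 1, so r = (9 ± 1)/2.
Solving: r_1 = 5, r_2 = 4.

indicial: r^2 - 9 r + 20 = 0; roots r_1 = 5, r_2 = 4


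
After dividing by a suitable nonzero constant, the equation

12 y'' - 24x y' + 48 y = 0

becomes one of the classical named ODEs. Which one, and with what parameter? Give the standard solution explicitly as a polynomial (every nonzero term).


All three coefficients share the factor 12; dividing through by 12 gives  y'' - 2x y' + 4 y = 0.
This matches the Hermite equation y'' - 2x y' + 2n y = 0 with 2n = 4, so n = 2; the polynomial solution is H_2(x).
With y = sum_k a_k x^k, matching x^k gives (k+2)(k+1) a_{k+2} = 2(k - n) a_k = 2(k - 2) a_k. The right side vanishes at k = 2, so the series with the parity of 2 terminates at degree 2.
Standard normalization: leading coefficient of H_n is 2^n, so a_2 = 2^2 = 4. Work downward with a_k = (k+1)(k+2) a_{k+2} / (2(k - n)):
  a_0 = (1)(2)(4) / (2(0 - 2)) = 8/(-4) = -2
Hence H_2(x) = 4 x^2 - 2.

H_2(x); series = 4 x^2 - 2


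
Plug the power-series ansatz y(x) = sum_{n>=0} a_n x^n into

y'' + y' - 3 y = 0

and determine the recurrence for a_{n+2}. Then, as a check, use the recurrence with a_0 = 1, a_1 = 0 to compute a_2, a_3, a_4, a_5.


Substitute y = sum_n a_n x^n.
y''(x) has coefficient (n+2)(n+1) a_{n+2} at x^n;
y'(x) has coefficient (n+1) a_{n+1} at x^n;
-3 y(x) has coefficient -3 a_n at x^n.
Matching x^n: (n+2)(n+1) a_{n+2} + (n+1) a_{n+1} - 3 a_n = 0.
Thus a_{n+2} = [-(n+1) a_{n+1} + 3 a_n] / ((n+1)(n+2)).

Check with a_0 = 1, a_1 = 0 (apply the recurrence for n = 0, 1, 2, 3): a_0 = 1, a_1 = 0, a_2 = 3/2, a_3 = -1/2, a_4 = 1/2, a_5 = -7/40.

a_(n+2) = [-(n+1) a_(n+1) + 3 a_n] / ((n+1)(n+2)); check: a_0 = 1, a_1 = 0, a_2 = 3/2, a_3 = -1/2, a_4 = 1/2, a_5 = -7/40


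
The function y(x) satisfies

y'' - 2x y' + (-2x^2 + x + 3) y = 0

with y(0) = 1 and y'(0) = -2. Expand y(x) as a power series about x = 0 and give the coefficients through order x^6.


Ansatz: y(x) = sum_{n>=0} a_n x^n, so y'(x) = sum_{n>=1} n a_n x^(n-1) and y''(x) = sum_{n>=2} n(n-1) a_n x^(n-2).
Substitute into P(x) y'' + Q(x) y' + R(x) y = 0 with P(x) = 1, Q(x) = -2x, R(x) = -2x^2 + x + 3, and match powers of x.
Initial conditions: a_0 = 1, a_1 = -2.
Setting the coefficient of each power of x to zero and solving order by order (substituting the coefficients already found):
  x^0: 2 a_2 + 3 a_0 = 0  ->  2 a_2 = -3 a_0 = -3  ->  a_2 = -3/2
  x^1: 6 a_3 + a_1 + a_0 = 0  ->  6 a_3 = -a_1 - a_0 = 1  ->  a_3 = 1/6
  x^2: 12 a_4 - a_2 + a_1 - 2 a_0 = 0  ->  12 a_4 = a_2 - a_1 + 2 a_0 = 5/2  ->  a_4 = 5/24
  x^3: 20 a_5 - 3 a_3 + a_2 - 2 a_1 = 0  ->  20 a_5 = 3 a_3 - a_2 + 2 a_1 = -2  ->  a_5 = -1/10
  x^4: 30 a_6 - 5 a_4 + a_3 - 2 a_2 = 0  ->  30 a_6 = 5 a_4 - a_3 + 2 a_2 = -17/8  ->  a_6 = -17/240
Truncated series: y(x) = 1 - 2 x - (3/2) x^2 + (1/6) x^3 + (5/24) x^4 - (1/10) x^5 - (17/240) x^6 + O(x^7).

a_0 = 1; a_1 = -2; a_2 = -3/2; a_3 = 1/6; a_4 = 5/24; a_5 = -1/10; a_6 = -17/240


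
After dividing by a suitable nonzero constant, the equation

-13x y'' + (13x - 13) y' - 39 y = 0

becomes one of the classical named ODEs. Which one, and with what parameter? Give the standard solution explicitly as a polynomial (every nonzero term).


All three coefficients share the factor -13; dividing through by -13 gives  x y'' + (1 - x) y' + 3 y = 0.
This matches the Laguerre equation x y'' + (1 - x) y' + n y = 0 with n = 3; the polynomial solution is L_3(x).
With y = sum_k a_k x^k, matching x^k gives (k+1)k a_{k+1} + (k+1) a_{k+1} - k a_k + n a_k = 0, i.e. (k+1)^2 a_{k+1} = (k - n) a_k = (k - 3) a_k. The right side vanishes at k = 3, so the series terminates at degree 3.
Standard normalization L_n(0) = 1 gives a_0 = 1. Work upward with a_{k+1} = (k - 3) a_k / (k+1)^2:
  a_1 = (0 - 3)(1) / 1^2 = -3/1 = -3
  a_2 = (1 - 3)(-3) / 2^2 = 6/4 = 3/2
  a_3 = (2 - 3)(3/2) / 3^2 = (-3/2)/9 = -1/6
Hence L_3(x) = -x^3/6 + 3 x^2/2 - 3 x + 1.

L_3(x); series = -x^3/6 + 3 x^2/2 - 3 x + 1


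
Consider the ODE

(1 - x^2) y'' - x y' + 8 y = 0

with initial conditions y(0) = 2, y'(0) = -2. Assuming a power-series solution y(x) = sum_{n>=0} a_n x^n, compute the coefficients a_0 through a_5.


Ansatz: y(x) = sum_{n>=0} a_n x^n, so y'(x) = sum_{n>=1} n a_n x^(n-1) and y''(x) = sum_{n>=2} n(n-1) a_n x^(n-2).
Substitute into P(x) y'' + Q(x) y' + R(x) y = 0 with P(x) = 1 - x^2, Q(x) = -x, R(x) = 8, and match powers of x.
Initial conditions: a_0 = 2, a_1 = -2.
Setting the coefficient of each power of x to zero and solving order by order (substituting the coefficients already found):
  x^0: 2 a_2 + 8 a_0 = 0  ->  2 a_2 = -8 a_0 = -16  ->  a_2 = -8
  x^1: 6 a_3 + 7 a_1 = 0  ->  6 a_3 = -7 a_1 = 14  ->  a_3 = 7/3
  x^2: 12 a_4 + 4 a_2 = 0  ->  12 a_4 = -4 a_2 = 32  ->  a_4 = 8/3
  x^3: 20 a_5 - a_3 = 0  ->  20 a_5 = a_3 = 7/3  ->  a_5 = 7/60
Truncated series: y(x) = 2 - 2 x - 8 x^2 + (7/3) x^3 + (8/3) x^4 + (7/60) x^5 + O(x^6).

a_0 = 2; a_1 = -2; a_2 = -8; a_3 = 7/3; a_4 = 8/3; a_5 = 7/60
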